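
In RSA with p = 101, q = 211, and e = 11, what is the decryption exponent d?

19091

φ(n) = (p−1)(q−1) = 100·210 = 21000.
Need d with 11·d ≡ 1 (mod 21000). Apply the extended Euclidean algorithm:
21000 = 1909*11 + 1
11 = 11*1 + 0
Back-substitute:
1 = 21000 − 1909·11
So 11·(-1909) ≡ 1 (mod 21000), hence d ≡ -1909 ≡ 19091 (mod 21000).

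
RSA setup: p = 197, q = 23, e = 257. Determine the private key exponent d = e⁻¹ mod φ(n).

4161

φ(n) = (p−1)(q−1) = 196·22 = 4312.
Need d with 257·d ≡ 1 (mod 4312). Apply the extended Euclidean algorithm:
4312 = 16·257 + 200
257 = 1·200 + 57
200 = 3·57 + 29
57 = 1·29 + 28
29 = 1·28 + 1
28 = 28·1 + 0
Back-substitute:
1 = 29 − 28
1 = −57 + 2·29
1 = 2·200 − 7·57
1 = −7·257 + 9·200
1 = 9·4312 − 151·257
So 257·(-151) ≡ 1 (mod 4312), hence d ≡ -151 ≡ 4161 (mod 4312).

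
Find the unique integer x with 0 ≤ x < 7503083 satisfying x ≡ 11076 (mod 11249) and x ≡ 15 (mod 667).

3644503

Write x = 11076 + 11249·k. Then 11249·k ≡ 15 − 11076 ≡ 278 (mod 667).
Need 11249⁻¹ mod 667. Extended Euclid on (667, 577):
667 = 1×577 + 90
577 = 6×90 + 37
90 = 2×37 + 16
37 = 2×16 + 5
16 = 3×5 + 1
5 = 5×1 + 0
Back-substitute:
1 = 16 − 3·5
1 = −3·37 + 7·16
1 = 7·90 − 17·37
1 = −17·577 + 109·90
1 = 109·667 − 126·577
11249⁻¹ ≡ 541 (mod 667), so k ≡ 541·278 ≡ 323 (mod 667).
x = 11076 + 11249·323 = 3644503.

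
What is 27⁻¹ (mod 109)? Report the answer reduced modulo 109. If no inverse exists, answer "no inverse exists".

105

Apply the Euclidean algorithm to 109 and 27:
109 = 4*27 + 1
27 = 27*1 + 0
gcd = 1, so the inverse exists. Back-substitute:
1 = 109 − 4·27
So 27·(-4) ≡ 1 (mod 109), and -4 ≡ 105 (mod 109).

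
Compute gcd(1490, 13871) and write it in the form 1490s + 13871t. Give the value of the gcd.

Apply Euclid's algorithm to 13871 and 1490:
13871 = 9×1490 + 461
1490 = 3×461 + 107
461 = 4×107 + 33
107 = 3×33 + 8
33 = 4×8 + 1
8 = 8×1 + 0
gcd(1490, 13871) = 1.
Working backward:
1 = 33 − 4·8
1 = −4·107 + 13·33
1 = 13·461 − 56·107
1 = −56·1490 + 181·461
1 = 181·13871 − 1685·1490
So 1 = (181)·13871 + (-1685)·1490.

1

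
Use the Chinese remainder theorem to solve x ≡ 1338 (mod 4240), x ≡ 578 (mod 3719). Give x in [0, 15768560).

Write x = 1338 + 4240·k. Then 4240·k ≡ 578 − 1338 ≡ 2959 (mod 3719).
Need 4240⁻¹ mod 3719. Extended Euclid on (3719, 521):
3719 = 7·521 + 72
521 = 7·72 + 17
72 = 4·17 + 4
17 = 4·4 + 1
4 = 4·1 + 0
Back-substitute:
1 = 17 − 4·4
1 = −4·72 + 17·17
1 = 17·521 − 123·72
1 = −123·3719 + 878·521
4240⁻¹ ≡ 878 (mod 3719), so k ≡ 878·2959 ≡ 2140 (mod 3719).
x = 1338 + 4240·2140 = 9074938.

9074938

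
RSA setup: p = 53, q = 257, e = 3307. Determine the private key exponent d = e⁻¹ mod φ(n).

φ(n) = (p−1)(q−1) = 52·256 = 13312.
Need d with 3307·d ≡ 1 (mod 13312). Apply the extended Euclidean algorithm:
13312 = 4·3307 + 84
3307 = 39·84 + 31
84 = 2·31 + 22
31 = 1·22 + 9
22 = 2·9 + 4
9 = 2·4 + 1
4 = 4·1 + 0
Back-substitute:
1 = 9 − 2·4
1 = −2·22 + 5·9
1 = 5·31 − 7·22
1 = −7·84 + 19·31
1 = 19·3307 − 748·84
1 = −748·13312 + 3011·3307
So 3307·3011 ≡ 1 (mod 13312), hence d = 3011.

3011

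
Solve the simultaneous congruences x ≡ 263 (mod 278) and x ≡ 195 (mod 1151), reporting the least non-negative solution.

Write x = 263 + 278·k. Then 278·k ≡ 195 − 263 ≡ 1083 (mod 1151).
Need 278⁻¹ mod 1151. Extended Euclid on (1151, 278):
1151 = 4*278 + 39
278 = 7*39 + 5
39 = 7*5 + 4
5 = 1*4 + 1
4 = 4*1 + 0
Back-substitute:
1 = 5 − 4
1 = −39 + 8·5
1 = 8·278 − 57·39
1 = −57·1151 + 236·278
278⁻¹ ≡ 236 (mod 1151), so k ≡ 236·1083 ≡ 66 (mod 1151).
x = 263 + 278·66 = 18611.

18611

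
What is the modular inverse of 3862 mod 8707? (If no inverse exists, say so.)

5846

Apply the Euclidean algorithm to 8707 and 3862:
8707 = 2*3862 + 983
3862 = 3*983 + 913
983 = 1*913 + 70
913 = 13*70 + 3
70 = 23*3 + 1
3 = 3*1 + 0
gcd = 1, so the inverse exists. Back-substitute:
1 = 70 − 23·3
1 = −23·913 + 300·70
1 = 300·983 − 323·913
1 = −323·3862 + 1269·983
1 = 1269·8707 − 2861·3862
Hence 3862⁻¹ ≡ -2861 ≡ 5846 (mod 8707).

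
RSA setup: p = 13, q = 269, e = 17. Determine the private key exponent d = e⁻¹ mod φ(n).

2081

φ(n) = (p−1)(q−1) = 12·268 = 3216.
Need d with 17·d ≡ 1 (mod 3216). Apply the extended Euclidean algorithm:
3216 = 189×17 + 3
17 = 5×3 + 2
3 = 1×2 + 1
2 = 2×1 + 0
Back-substitute:
1 = 3 − 2
1 = −17 + 6·3
1 = 6·3216 − 1135·17
So 17·(-1135) ≡ 1 (mod 3216), hence d ≡ -1135 ≡ 2081 (mod 3216).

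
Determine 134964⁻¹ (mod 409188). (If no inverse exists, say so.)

no inverse exists

Compute gcd(134964, 409188):
409188 = 3×134964 + 4296
134964 = 31×4296 + 1788
4296 = 2×1788 + 720
1788 = 2×720 + 348
720 = 2×348 + 24
348 = 14×24 + 12
24 = 2×12 + 0
gcd(134964, 409188) = 12 ≠ 1, so 134964 has no multiplicative inverse modulo 409188.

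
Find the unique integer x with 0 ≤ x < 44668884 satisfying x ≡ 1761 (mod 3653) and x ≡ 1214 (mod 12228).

Write x = 1761 + 3653·k. Then 3653·k ≡ 1214 − 1761 ≡ 11681 (mod 12228).
Need 3653⁻¹ mod 12228. Extended Euclid on (12228, 3653):
12228 = 3·3653 + 1269
3653 = 2·1269 + 1115
1269 = 1·1115 + 154
1115 = 7·154 + 37
154 = 4·37 + 6
37 = 6·6 + 1
6 = 6·1 + 0
Back-substitute:
1 = 37 − 6·6
1 = −6·154 + 25·37
1 = 25·1115 − 181·154
1 = −181·1269 + 206·1115
1 = 206·3653 − 593·1269
1 = −593·12228 + 1985·3653
3653⁻¹ ≡ 1985 (mod 12228), so k ≡ 1985·11681 ≡ 2497 (mod 12228).
x = 1761 + 3653·2497 = 9123302.

9123302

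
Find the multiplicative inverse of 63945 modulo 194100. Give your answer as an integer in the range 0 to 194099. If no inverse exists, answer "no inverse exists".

no inverse exists

Compute gcd(63945, 194100):
194100 = 3·63945 + 2265
63945 = 28·2265 + 525
2265 = 4·525 + 165
525 = 3·165 + 30
165 = 5·30 + 15
30 = 2·15 + 0
Since gcd = 15 > 1, 63945 is not a unit mod 194100.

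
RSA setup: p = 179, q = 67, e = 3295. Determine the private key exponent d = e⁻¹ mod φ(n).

φ(n) = (p−1)(q−1) = 178·66 = 11748.
Need d with 3295·d ≡ 1 (mod 11748). Apply the extended Euclidean algorithm:
11748 = 3*3295 + 1863
3295 = 1*1863 + 1432
1863 = 1*1432 + 431
1432 = 3*431 + 139
431 = 3*139 + 14
139 = 9*14 + 13
14 = 1*13 + 1
13 = 13*1 + 0
Back-substitute:
1 = 14 − 13
1 = −139 + 10·14
1 = 10·431 − 31·139
1 = −31·1432 + 103·431
1 = 103·1863 − 134·1432
1 = −134·3295 + 237·1863
1 = 237·11748 − 845·3295
So 3295·(-845) ≡ 1 (mod 11748), hence d ≡ -845 ≡ 10903 (mod 11748).

10903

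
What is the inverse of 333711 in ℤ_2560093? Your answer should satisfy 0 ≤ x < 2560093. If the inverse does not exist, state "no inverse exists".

2484735

Run Euclid on (2560093, 333711):
2560093 = 7*333711 + 224116
333711 = 1*224116 + 109595
224116 = 2*109595 + 4926
109595 = 22*4926 + 1223
4926 = 4*1223 + 34
1223 = 35*34 + 33
34 = 1*33 + 1
33 = 33*1 + 0
Since gcd(333711, 2560093) = 1, back-substitute to write 1 as a combination:
1 = 34 − 33
1 = −1223 + 36·34
1 = 36·4926 − 145·1223
1 = −145·109595 + 3226·4926
1 = 3226·224116 − 6597·109595
1 = −6597·333711 + 9823·224116
1 = 9823·2560093 − 75358·333711
So 333711·(-75358) ≡ 1 (mod 2560093), and -75358 ≡ 2484735 (mod 2560093).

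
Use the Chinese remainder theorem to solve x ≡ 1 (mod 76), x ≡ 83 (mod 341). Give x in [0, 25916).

2129

Write x = 1 + 76·k. Then 76·k ≡ 83 − 1 ≡ 82 (mod 341).
Need 76⁻¹ mod 341. Extended Euclid on (341, 76):
341 = 4×76 + 37
76 = 2×37 + 2
37 = 18×2 + 1
2 = 2×1 + 0
Back-substitute:
1 = 37 − 18·2
1 = −18·76 + 37·37
1 = 37·341 − 166·76
76⁻¹ ≡ 175 (mod 341), so k ≡ 175·82 ≡ 28 (mod 341).
x = 1 + 76·28 = 2129.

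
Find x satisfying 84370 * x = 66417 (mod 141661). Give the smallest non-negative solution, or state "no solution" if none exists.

8485

First find gcd(84370, 141661):
141661 = 1*84370 + 57291
84370 = 1*57291 + 27079
57291 = 2*27079 + 3133
27079 = 8*3133 + 2015
3133 = 1*2015 + 1118
2015 = 1*1118 + 897
1118 = 1*897 + 221
897 = 4*221 + 13
221 = 17*13 + 0
gcd = 13 and 13 | 66417, so solutions exist. Divide through by 13: 6490x ≡ 5109 (mod 10897).
Now find 6490⁻¹ mod 10897:
10897 = 1*6490 + 4407
6490 = 1*4407 + 2083
4407 = 2*2083 + 241
2083 = 8*241 + 155
241 = 1*155 + 86
155 = 1*86 + 69
86 = 1*69 + 17
69 = 4*17 + 1
17 = 17*1 + 0
Back-substitute:
1 = 69 − 4·17
1 = −4·86 + 5·69
1 = 5·155 − 9·86
1 = −9·241 + 14·155
1 = 14·2083 − 121·241
1 = −121·4407 + 256·2083
1 = 256·6490 − 377·4407
1 = −377·10897 + 633·6490
So 6490⁻¹ ≡ 633 (mod 10897).
Then x ≡ 633·5109 ≡ 8485 (mod 10897); the smallest non-negative solution is x = 8485.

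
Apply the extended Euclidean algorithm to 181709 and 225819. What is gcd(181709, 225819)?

11

Euclidean algorithm:
225819 = 1*181709 + 44110
181709 = 4*44110 + 5269
44110 = 8*5269 + 1958
5269 = 2*1958 + 1353
1958 = 1*1353 + 605
1353 = 2*605 + 143
605 = 4*143 + 33
143 = 4*33 + 11
33 = 3*11 + 0
gcd(181709, 225819) = 11.
Express as a combination:
11 = 143 − 4·33
11 = −4·605 + 17·143
11 = 17·1353 − 38·605
11 = −38·1958 + 55·1353
11 = 55·5269 − 148·1958
11 = −148·44110 + 1239·5269
11 = 1239·181709 − 5104·44110
11 = −5104·225819 + 6343·181709
So 11 = (-5104)·225819 + (6343)·181709.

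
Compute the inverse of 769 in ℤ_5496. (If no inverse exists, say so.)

Run Euclid on (5496, 769):
5496 = 7·769 + 113
769 = 6·113 + 91
113 = 1·91 + 22
91 = 4·22 + 3
22 = 7·3 + 1
3 = 3·1 + 0
Since gcd(769, 5496) = 1, back-substitute to write 1 as a combination:
1 = 22 − 7·3
1 = −7·91 + 29·22
1 = 29·113 − 36·91
1 = −36·769 + 245·113
1 = 245·5496 − 1751·769
So 769·(-1751) ≡ 1 (mod 5496), and -1751 ≡ 3745 (mod 5496).

3745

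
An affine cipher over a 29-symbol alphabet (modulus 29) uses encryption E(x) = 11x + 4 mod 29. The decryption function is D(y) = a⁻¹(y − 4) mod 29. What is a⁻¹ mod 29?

8

Apply the Euclidean algorithm to 29 and 11:
29 = 2×11 + 7
11 = 1×7 + 4
7 = 1×4 + 3
4 = 1×3 + 1
3 = 3×1 + 0
The gcd is 1. Working backward:
1 = 4 − 3
1 = −7 + 2·4
1 = 2·11 − 3·7
1 = −3·29 + 8·11
So 11·8 ≡ 1 (mod 29).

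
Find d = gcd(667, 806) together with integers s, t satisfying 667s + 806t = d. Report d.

1

Apply Euclid's algorithm to 806 and 667:
806 = 1·667 + 139
667 = 4·139 + 111
139 = 1·111 + 28
111 = 3·28 + 27
28 = 1·27 + 1
27 = 27·1 + 0
gcd(667, 806) = 1.
Express as a combination:
1 = 28 − 27
1 = −111 + 4·28
1 = 4·139 − 5·111
1 = −5·667 + 24·139
1 = 24·806 − 29·667
So 1 = (24)·806 + (-29)·667.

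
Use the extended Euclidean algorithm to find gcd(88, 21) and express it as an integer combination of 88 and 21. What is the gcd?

Apply Euclid's algorithm to 88 and 21:
88 = 4×21 + 4
21 = 5×4 + 1
4 = 4×1 + 0
gcd(88, 21) = 1.
Working backward:
1 = 21 − 5·4
1 = −5·88 + 21·21
So 1 = (-5)·88 + (21)·21.

1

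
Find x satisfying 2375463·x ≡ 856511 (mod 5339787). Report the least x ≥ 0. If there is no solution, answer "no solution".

no solution

gcd(2375463, 5339787):
5339787 = 2*2375463 + 588861
2375463 = 4*588861 + 20019
588861 = 29*20019 + 8310
20019 = 2*8310 + 3399
8310 = 2*3399 + 1512
3399 = 2*1512 + 375
1512 = 4*375 + 12
375 = 31*12 + 3
12 = 4*3 + 0
gcd = 3, but 3 ∤ 856511, so the congruence has no solution.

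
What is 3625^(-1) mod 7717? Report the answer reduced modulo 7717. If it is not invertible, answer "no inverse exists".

Apply the Euclidean algorithm to 7717 and 3625:
7717 = 2·3625 + 467
3625 = 7·467 + 356
467 = 1·356 + 111
356 = 3·111 + 23
111 = 4·23 + 19
23 = 1·19 + 4
19 = 4·4 + 3
4 = 1·3 + 1
3 = 3·1 + 0
gcd = 1, so the inverse exists. Back-substitute:
1 = 4 − 3
1 = −19 + 5·4
1 = 5·23 − 6·19
1 = −6·111 + 29·23
1 = 29·356 − 93·111
1 = −93·467 + 122·356
1 = 122·3625 − 947·467
1 = −947·7717 + 2016·3625
So 3625·2016 ≡ 1 (mod 7717).

2016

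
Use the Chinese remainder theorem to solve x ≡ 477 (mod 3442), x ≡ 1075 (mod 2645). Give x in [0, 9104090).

6571255

Write x = 477 + 3442·k. Then 3442·k ≡ 1075 − 477 ≡ 598 (mod 2645).
Need 3442⁻¹ mod 2645. Extended Euclid on (2645, 797):
2645 = 3*797 + 254
797 = 3*254 + 35
254 = 7*35 + 9
35 = 3*9 + 8
9 = 1*8 + 1
8 = 8*1 + 0
Back-substitute:
1 = 9 − 8
1 = −35 + 4·9
1 = 4·254 − 29·35
1 = −29·797 + 91·254
1 = 91·2645 − 302·797
3442⁻¹ ≡ 2343 (mod 2645), so k ≡ 2343·598 ≡ 1909 (mod 2645).
x = 477 + 3442·1909 = 6571255.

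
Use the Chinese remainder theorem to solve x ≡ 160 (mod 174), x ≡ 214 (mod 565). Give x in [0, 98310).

Write x = 160 + 174·k. Then 174·k ≡ 214 − 160 ≡ 54 (mod 565).
Need 174⁻¹ mod 565. Extended Euclid on (565, 174):
565 = 3*174 + 43
174 = 4*43 + 2
43 = 21*2 + 1
2 = 2*1 + 0
Back-substitute:
1 = 43 − 21·2
1 = −21·174 + 85·43
1 = 85·565 − 276·174
174⁻¹ ≡ 289 (mod 565), so k ≡ 289·54 ≡ 351 (mod 565).
x = 160 + 174·351 = 61234.

61234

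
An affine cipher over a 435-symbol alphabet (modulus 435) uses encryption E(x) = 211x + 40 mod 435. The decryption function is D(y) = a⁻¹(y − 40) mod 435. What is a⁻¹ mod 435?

301

gcd(435, 211) by repeated division:
435 = 2*211 + 13
211 = 16*13 + 3
13 = 4*3 + 1
3 = 3*1 + 0
The gcd is 1. Working backward:
1 = 13 − 4·3
1 = −4·211 + 65·13
1 = 65·435 − 134·211
So 211·(-134) ≡ 1 (mod 435), and -134 ≡ 301 (mod 435).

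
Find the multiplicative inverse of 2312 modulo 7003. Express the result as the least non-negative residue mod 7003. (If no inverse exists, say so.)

gcd(7003, 2312) by repeated division:
7003 = 3·2312 + 67
2312 = 34·67 + 34
67 = 1·34 + 33
34 = 1·33 + 1
33 = 33·1 + 0
gcd = 1, so the inverse exists. Back-substitute:
1 = 34 − 33
1 = −67 + 2·34
1 = 2·2312 − 69·67
1 = −69·7003 + 209·2312
So 2312·209 ≡ 1 (mod 7003).

209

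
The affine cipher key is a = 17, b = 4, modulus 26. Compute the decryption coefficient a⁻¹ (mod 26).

23

Run Euclid on (26, 17):
26 = 1·17 + 9
17 = 1·9 + 8
9 = 1·8 + 1
8 = 8·1 + 0
The gcd is 1. Working backward:
1 = 9 − 8
1 = −17 + 2·9
1 = 2·26 − 3·17
So 17·(-3) ≡ 1 (mod 26), and -3 ≡ 23 (mod 26).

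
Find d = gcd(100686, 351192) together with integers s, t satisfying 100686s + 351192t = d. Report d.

6

Euclidean algorithm:
351192 = 3*100686 + 49134
100686 = 2*49134 + 2418
49134 = 20*2418 + 774
2418 = 3*774 + 96
774 = 8*96 + 6
96 = 16*6 + 0
gcd(100686, 351192) = 6.
Express as a combination:
6 = 774 − 8·96
6 = −8·2418 + 25·774
6 = 25·49134 − 508·2418
6 = −508·100686 + 1041·49134
6 = 1041·351192 − 3631·100686
So 6 = (1041)·351192 + (-3631)·100686.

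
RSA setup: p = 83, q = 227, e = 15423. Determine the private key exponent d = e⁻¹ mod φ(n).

13823

φ(n) = (p−1)(q−1) = 82·226 = 18532.
Need d with 15423·d ≡ 1 (mod 18532). Apply the extended Euclidean algorithm:
18532 = 1·15423 + 3109
15423 = 4·3109 + 2987
3109 = 1·2987 + 122
2987 = 24·122 + 59
122 = 2·59 + 4
59 = 14·4 + 3
4 = 1·3 + 1
3 = 3·1 + 0
Back-substitute:
1 = 4 − 3
1 = −59 + 15·4
1 = 15·122 − 31·59
1 = −31·2987 + 759·122
1 = 759·3109 − 790·2987
1 = −790·15423 + 3919·3109
1 = 3919·18532 − 4709·15423
So 15423·(-4709) ≡ 1 (mod 18532), hence d ≡ -4709 ≡ 13823 (mod 18532).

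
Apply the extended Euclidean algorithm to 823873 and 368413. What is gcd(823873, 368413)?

Apply Euclid's algorithm to 823873 and 368413:
823873 = 2*368413 + 87047
368413 = 4*87047 + 20225
87047 = 4*20225 + 6147
20225 = 3*6147 + 1784
6147 = 3*1784 + 795
1784 = 2*795 + 194
795 = 4*194 + 19
194 = 10*19 + 4
19 = 4*4 + 3
4 = 1*3 + 1
3 = 3*1 + 0
gcd(823873, 368413) = 1.
Working backward:
1 = 4 − 3
1 = −19 + 5·4
1 = 5·194 − 51·19
1 = −51·795 + 209·194
1 = 209·1784 − 469·795
1 = −469·6147 + 1616·1784
1 = 1616·20225 − 5317·6147
1 = −5317·87047 + 22884·20225
1 = 22884·368413 − 96853·87047
1 = −96853·823873 + 216590·368413
So 1 = (-96853)·823873 + (216590)·368413.

1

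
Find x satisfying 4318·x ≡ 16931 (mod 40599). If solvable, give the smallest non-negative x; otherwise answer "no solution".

First find gcd(4318, 40599):
40599 = 9×4318 + 1737
4318 = 2×1737 + 844
1737 = 2×844 + 49
844 = 17×49 + 11
49 = 4×11 + 5
11 = 2×5 + 1
5 = 5×1 + 0
gcd = 1, so a unique solution mod 40599 exists.
Back-substitute for the Bézout coefficients:
1 = 11 − 2·5
1 = −2·49 + 9·11
1 = 9·844 − 155·49
1 = −155·1737 + 319·844
1 = 319·4318 − 793·1737
1 = −793·40599 + 7456·4318
So 4318·(7456) ≡ 1 (mod 40599), giving 4318⁻¹ ≡ 7456.
x ≡ 4318⁻¹·16931 ≡ 7456·16931 ≡ 15245 (mod 40599).

15245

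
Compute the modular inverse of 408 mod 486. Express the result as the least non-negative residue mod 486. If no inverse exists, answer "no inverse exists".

Compute gcd(408, 486):
486 = 1×408 + 78
408 = 5×78 + 18
78 = 4×18 + 6
18 = 3×6 + 0
gcd(408, 486) = 6 ≠ 1, so 408 has no multiplicative inverse modulo 486.

no inverse exists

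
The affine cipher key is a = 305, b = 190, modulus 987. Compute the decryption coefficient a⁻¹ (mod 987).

Apply the Euclidean algorithm to 987 and 305:
987 = 3×305 + 72
305 = 4×72 + 17
72 = 4×17 + 4
17 = 4×4 + 1
4 = 4×1 + 0
The gcd is 1. Working backward:
1 = 17 − 4·4
1 = −4·72 + 17·17
1 = 17·305 − 72·72
1 = −72·987 + 233·305
So 305·233 ≡ 1 (mod 987).

233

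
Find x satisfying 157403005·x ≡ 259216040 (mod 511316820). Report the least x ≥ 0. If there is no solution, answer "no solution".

50323544

First find gcd(157403005, 511316820):
511316820 = 3·157403005 + 39107805
157403005 = 4·39107805 + 971785
39107805 = 40·971785 + 236405
971785 = 4·236405 + 26165
236405 = 9·26165 + 920
26165 = 28·920 + 405
920 = 2·405 + 110
405 = 3·110 + 75
110 = 1·75 + 35
75 = 2·35 + 5
35 = 7·5 + 0
gcd = 5 and 5 | 259216040, so solutions exist. Divide through by 5: 31480601x ≡ 51843208 (mod 102263364).
Now find 31480601⁻¹ mod 102263364:
102263364 = 3·31480601 + 7821561
31480601 = 4·7821561 + 194357
7821561 = 40·194357 + 47281
194357 = 4·47281 + 5233
47281 = 9·5233 + 184
5233 = 28·184 + 81
184 = 2·81 + 22
81 = 3·22 + 15
22 = 1·15 + 7
15 = 2·7 + 1
7 = 7·1 + 0
Back-substitute:
1 = 15 − 2·7
1 = −2·22 + 3·15
1 = 3·81 − 11·22
1 = −11·184 + 25·81
1 = 25·5233 − 711·184
1 = −711·47281 + 6424·5233
1 = 6424·194357 − 26407·47281
1 = −26407·7821561 + 1062704·194357
1 = 1062704·31480601 − 4277223·7821561
1 = −4277223·102263364 + 13894373·31480601
So 31480601⁻¹ ≡ 13894373 (mod 102263364).
Then x ≡ 13894373·51843208 ≡ 50323544 (mod 102263364); the smallest non-negative solution is x = 50323544.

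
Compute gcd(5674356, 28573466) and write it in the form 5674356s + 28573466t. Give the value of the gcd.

2

Euclidean algorithm:
28573466 = 5·5674356 + 201686
5674356 = 28·201686 + 27148
201686 = 7·27148 + 11650
27148 = 2·11650 + 3848
11650 = 3·3848 + 106
3848 = 36·106 + 32
106 = 3·32 + 10
32 = 3·10 + 2
10 = 5·2 + 0
gcd(5674356, 28573466) = 2.
Back-substituting:
2 = 32 − 3·10
2 = −3·106 + 10·32
2 = 10·3848 − 363·106
2 = −363·11650 + 1099·3848
2 = 1099·27148 − 2561·11650
2 = −2561·201686 + 19026·27148
2 = 19026·5674356 − 535289·201686
2 = −535289·28573466 + 2695471·5674356
So 2 = (-535289)·28573466 + (2695471)·5674356.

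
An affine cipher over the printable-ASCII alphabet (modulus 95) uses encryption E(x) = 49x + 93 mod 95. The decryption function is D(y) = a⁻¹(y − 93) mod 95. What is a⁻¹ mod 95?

Apply the Euclidean algorithm to 95 and 49:
95 = 1·49 + 46
49 = 1·46 + 3
46 = 15·3 + 1
3 = 3·1 + 0
Since gcd(49, 95) = 1, back-substitute to write 1 as a combination:
1 = 46 − 15·3
1 = −15·49 + 16·46
1 = 16·95 − 31·49
So 49·(-31) ≡ 1 (mod 95), and -31 ≡ 64 (mod 95).

64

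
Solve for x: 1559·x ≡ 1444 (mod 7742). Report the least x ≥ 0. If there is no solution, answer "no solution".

First find gcd(1559, 7742):
7742 = 4*1559 + 1506
1559 = 1*1506 + 53
1506 = 28*53 + 22
53 = 2*22 + 9
22 = 2*9 + 4
9 = 2*4 + 1
4 = 4*1 + 0
gcd = 1, so a unique solution mod 7742 exists.
Back-substitute for the Bézout coefficients:
1 = 9 − 2·4
1 = −2·22 + 5·9
1 = 5·53 − 12·22
1 = −12·1506 + 341·53
1 = 341·1559 − 353·1506
1 = −353·7742 + 1753·1559
So 1559·(1753) ≡ 1 (mod 7742), giving 1559⁻¹ ≡ 1753.
x ≡ 1559⁻¹·1444 ≡ 1753·1444 ≡ 7440 (mod 7742).

7440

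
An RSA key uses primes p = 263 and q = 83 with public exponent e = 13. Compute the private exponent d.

13221

φ(n) = (p−1)(q−1) = 262·82 = 21484.
Need d with 13·d ≡ 1 (mod 21484). Apply the extended Euclidean algorithm:
21484 = 1652*13 + 8
13 = 1*8 + 5
8 = 1*5 + 3
5 = 1*3 + 2
3 = 1*2 + 1
2 = 2*1 + 0
Back-substitute:
1 = 3 − 2
1 = −5 + 2·3
1 = 2·8 − 3·5
1 = −3·13 + 5·8
1 = 5·21484 − 8263·13
So 13·(-8263) ≡ 1 (mod 21484), hence d ≡ -8263 ≡ 13221 (mod 21484).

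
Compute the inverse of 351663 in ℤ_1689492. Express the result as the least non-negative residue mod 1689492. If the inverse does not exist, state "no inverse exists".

Euclidean algorithm on 1689492, 351663:
1689492 = 4·351663 + 282840
351663 = 1·282840 + 68823
282840 = 4·68823 + 7548
68823 = 9·7548 + 891
7548 = 8·891 + 420
891 = 2·420 + 51
420 = 8·51 + 12
51 = 4·12 + 3
12 = 4·3 + 0
The gcd is 3, not 1, hence no inverse exists.

no inverse exists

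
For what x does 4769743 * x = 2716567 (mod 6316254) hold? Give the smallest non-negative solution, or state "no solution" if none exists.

3852751

First find gcd(4769743, 6316254):
6316254 = 1*4769743 + 1546511
4769743 = 3*1546511 + 130210
1546511 = 11*130210 + 114201
130210 = 1*114201 + 16009
114201 = 7*16009 + 2138
16009 = 7*2138 + 1043
2138 = 2*1043 + 52
1043 = 20*52 + 3
52 = 17*3 + 1
3 = 3*1 + 0
gcd = 1, so a unique solution mod 6316254 exists.
Back-substitute for the Bézout coefficients:
1 = 52 − 17·3
1 = −17·1043 + 341·52
1 = 341·2138 − 699·1043
1 = −699·16009 + 5234·2138
1 = 5234·114201 − 37337·16009
1 = −37337·130210 + 42571·114201
1 = 42571·1546511 − 505618·130210
1 = −505618·4769743 + 1559425·1546511
1 = 1559425·6316254 − 2065043·4769743
So 4769743·(-2065043) ≡ 1 (mod 6316254), giving 4769743⁻¹ ≡ 4251211.
x ≡ 4769743⁻¹·2716567 ≡ 4251211·2716567 ≡ 3852751 (mod 6316254).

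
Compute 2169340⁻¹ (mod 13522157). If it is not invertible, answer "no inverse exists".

gcd(13522157, 2169340) by repeated division:
13522157 = 6·2169340 + 506117
2169340 = 4·506117 + 144872
506117 = 3·144872 + 71501
144872 = 2·71501 + 1870
71501 = 38·1870 + 441
1870 = 4·441 + 106
441 = 4·106 + 17
106 = 6·17 + 4
17 = 4·4 + 1
4 = 4·1 + 0
gcd = 1, so the inverse exists. Back-substitute:
1 = 17 − 4·4
1 = −4·106 + 25·17
1 = 25·441 − 104·106
1 = −104·1870 + 441·441
1 = 441·71501 − 16862·1870
1 = −16862·144872 + 34165·71501
1 = 34165·506117 − 119357·144872
1 = −119357·2169340 + 511593·506117
1 = 511593·13522157 − 3188915·2169340
Thus 2169340·(-3188915) ≡ 1 (mod 13522157); reducing, -3188915 mod 13522157 = 10333242.

10333242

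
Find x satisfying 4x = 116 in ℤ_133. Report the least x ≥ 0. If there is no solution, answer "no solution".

29

First find gcd(4, 133):
133 = 33×4 + 1
4 = 4×1 + 0
gcd = 1, so a unique solution mod 133 exists.
Back-substitute for the Bézout coefficients:
1 = 133 − 33·4
So 4·(-33) ≡ 1 (mod 133), giving 4⁻¹ ≡ 100.
x ≡ 4⁻¹·116 ≡ 100·116 ≡ 29 (mod 133).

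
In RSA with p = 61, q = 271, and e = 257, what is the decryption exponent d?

φ(n) = (p−1)(q−1) = 60·270 = 16200.
Need d with 257·d ≡ 1 (mod 16200). Apply the extended Euclidean algorithm:
16200 = 63*257 + 9
257 = 28*9 + 5
9 = 1*5 + 4
5 = 1*4 + 1
4 = 4*1 + 0
Back-substitute:
1 = 5 − 4
1 = −9 + 2·5
1 = 2·257 − 57·9
1 = −57·16200 + 3593·257
So 257·3593 ≡ 1 (mod 16200), hence d = 3593.

3593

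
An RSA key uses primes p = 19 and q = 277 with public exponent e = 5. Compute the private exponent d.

2981

φ(n) = (p−1)(q−1) = 18·276 = 4968.
Need d with 5·d ≡ 1 (mod 4968). Apply the extended Euclidean algorithm:
4968 = 993×5 + 3
5 = 1×3 + 2
3 = 1×2 + 1
2 = 2×1 + 0
Back-substitute:
1 = 3 − 2
1 = −5 + 2·3
1 = 2·4968 − 1987·5
So 5·(-1987) ≡ 1 (mod 4968), hence d ≡ -1987 ≡ 2981 (mod 4968).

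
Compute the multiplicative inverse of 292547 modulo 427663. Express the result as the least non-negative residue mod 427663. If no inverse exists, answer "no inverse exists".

95230

Run Euclid on (427663, 292547):
427663 = 1*292547 + 135116
292547 = 2*135116 + 22315
135116 = 6*22315 + 1226
22315 = 18*1226 + 247
1226 = 4*247 + 238
247 = 1*238 + 9
238 = 26*9 + 4
9 = 2*4 + 1
4 = 4*1 + 0
Since gcd(292547, 427663) = 1, back-substitute to write 1 as a combination:
1 = 9 − 2·4
1 = −2·238 + 53·9
1 = 53·247 − 55·238
1 = −55·1226 + 273·247
1 = 273·22315 − 4969·1226
1 = −4969·135116 + 30087·22315
1 = 30087·292547 − 65143·135116
1 = −65143·427663 + 95230·292547
So 292547·95230 ≡ 1 (mod 427663).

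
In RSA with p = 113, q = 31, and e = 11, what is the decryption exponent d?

611

φ(n) = (p−1)(q−1) = 112·30 = 3360.
Need d with 11·d ≡ 1 (mod 3360). Apply the extended Euclidean algorithm:
3360 = 305*11 + 5
11 = 2*5 + 1
5 = 5*1 + 0
Back-substitute:
1 = 11 − 2·5
1 = −2·3360 + 611·11
So 11·611 ≡ 1 (mod 3360), hence d = 611.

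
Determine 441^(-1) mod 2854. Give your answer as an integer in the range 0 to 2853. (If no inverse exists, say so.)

343

Run Euclid on (2854, 441):
2854 = 6·441 + 208
441 = 2·208 + 25
208 = 8·25 + 8
25 = 3·8 + 1
8 = 8·1 + 0
Since gcd(441, 2854) = 1, back-substitute to write 1 as a combination:
1 = 25 − 3·8
1 = −3·208 + 25·25
1 = 25·441 − 53·208
1 = −53·2854 + 343·441
So 441·343 ≡ 1 (mod 2854).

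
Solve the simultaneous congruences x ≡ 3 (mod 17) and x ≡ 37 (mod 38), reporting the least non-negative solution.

37

Write x = 3 + 17·k. Then 17·k ≡ 37 − 3 ≡ 34 (mod 38).
Need 17⁻¹ mod 38. Extended Euclid on (38, 17):
38 = 2·17 + 4
17 = 4·4 + 1
4 = 4·1 + 0
Back-substitute:
1 = 17 − 4·4
1 = −4·38 + 9·17
17⁻¹ ≡ 9 (mod 38), so k ≡ 9·34 ≡ 2 (mod 38).
x = 3 + 17·2 = 37.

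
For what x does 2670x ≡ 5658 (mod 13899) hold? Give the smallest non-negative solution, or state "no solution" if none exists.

First find gcd(2670, 13899):
13899 = 5*2670 + 549
2670 = 4*549 + 474
549 = 1*474 + 75
474 = 6*75 + 24
75 = 3*24 + 3
24 = 8*3 + 0
gcd = 3 and 3 | 5658, so solutions exist. Divide through by 3: 890x ≡ 1886 (mod 4633).
Now find 890⁻¹ mod 4633:
4633 = 5*890 + 183
890 = 4*183 + 158
183 = 1*158 + 25
158 = 6*25 + 8
25 = 3*8 + 1
8 = 8*1 + 0
Back-substitute:
1 = 25 − 3·8
1 = −3·158 + 19·25
1 = 19·183 − 22·158
1 = −22·890 + 107·183
1 = 107·4633 − 557·890
So 890·(-557) ≡ 1 (mod 4633), i.e. 890⁻¹ ≡ 4076.
Then x ≡ 4076·1886 ≡ 1189 (mod 4633); the smallest non-negative solution is x = 1189.

1189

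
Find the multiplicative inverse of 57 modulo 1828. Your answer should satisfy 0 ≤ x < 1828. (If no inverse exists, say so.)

gcd(1828, 57) by repeated division:
1828 = 32*57 + 4
57 = 14*4 + 1
4 = 4*1 + 0
The gcd is 1. Working backward:
1 = 57 − 14·4
1 = −14·1828 + 449·57
So 57·449 ≡ 1 (mod 1828).

449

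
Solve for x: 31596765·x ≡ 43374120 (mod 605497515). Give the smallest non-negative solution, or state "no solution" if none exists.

First find gcd(31596765, 605497515):
605497515 = 19*31596765 + 5158980
31596765 = 6*5158980 + 642885
5158980 = 8*642885 + 15900
642885 = 40*15900 + 6885
15900 = 2*6885 + 2130
6885 = 3*2130 + 495
2130 = 4*495 + 150
495 = 3*150 + 45
150 = 3*45 + 15
45 = 3*15 + 0
gcd = 15 and 15 | 43374120, so solutions exist. Divide through by 15: 2106451x ≡ 2891608 (mod 40366501).
Now find 2106451⁻¹ mod 40366501:
40366501 = 19*2106451 + 343932
2106451 = 6*343932 + 42859
343932 = 8*42859 + 1060
42859 = 40*1060 + 459
1060 = 2*459 + 142
459 = 3*142 + 33
142 = 4*33 + 10
33 = 3*10 + 3
10 = 3*3 + 1
3 = 3*1 + 0
Back-substitute:
1 = 10 − 3·3
1 = −3·33 + 10·10
1 = 10·142 − 43·33
1 = −43·459 + 139·142
1 = 139·1060 − 321·459
1 = −321·42859 + 12979·1060
1 = 12979·343932 − 104153·42859
1 = −104153·2106451 + 637897·343932
1 = 637897·40366501 − 12224196·2106451
So 2106451·(-12224196) ≡ 1 (mod 40366501), i.e. 2106451⁻¹ ≡ 28142305.
Then x ≡ 28142305·2891608 ≡ 29883999 (mod 40366501); the smallest non-negative solution is x = 29883999.

29883999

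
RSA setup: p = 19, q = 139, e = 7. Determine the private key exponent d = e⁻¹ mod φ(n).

355

φ(n) = (p−1)(q−1) = 18·138 = 2484.
Need d with 7·d ≡ 1 (mod 2484). Apply the extended Euclidean algorithm:
2484 = 354*7 + 6
7 = 1*6 + 1
6 = 6*1 + 0
Back-substitute:
1 = 7 − 6
1 = −2484 + 355·7
So 7·355 ≡ 1 (mod 2484), hence d = 355.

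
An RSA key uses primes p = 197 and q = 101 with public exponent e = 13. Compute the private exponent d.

15077

φ(n) = (p−1)(q−1) = 196·100 = 19600.
Need d with 13·d ≡ 1 (mod 19600). Apply the extended Euclidean algorithm:
19600 = 1507·13 + 9
13 = 1·9 + 4
9 = 2·4 + 1
4 = 4·1 + 0
Back-substitute:
1 = 9 − 2·4
1 = −2·13 + 3·9
1 = 3·19600 − 4523·13
So 13·(-4523) ≡ 1 (mod 19600), hence d ≡ -4523 ≡ 15077 (mod 19600).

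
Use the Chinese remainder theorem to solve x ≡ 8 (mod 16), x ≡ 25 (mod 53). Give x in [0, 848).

184

Write x = 8 + 16·k. Then 16·k ≡ 25 − 8 ≡ 17 (mod 53).
Need 16⁻¹ mod 53. Extended Euclid on (53, 16):
53 = 3·16 + 5
16 = 3·5 + 1
5 = 5·1 + 0
Back-substitute:
1 = 16 − 3·5
1 = −3·53 + 10·16
16⁻¹ ≡ 10 (mod 53), so k ≡ 10·17 ≡ 11 (mod 53).
x = 8 + 16·11 = 184.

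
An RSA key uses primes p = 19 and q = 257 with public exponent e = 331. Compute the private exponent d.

2659

φ(n) = (p−1)(q−1) = 18·256 = 4608.
Need d with 331·d ≡ 1 (mod 4608). Apply the extended Euclidean algorithm:
4608 = 13*331 + 305
331 = 1*305 + 26
305 = 11*26 + 19
26 = 1*19 + 7
19 = 2*7 + 5
7 = 1*5 + 2
5 = 2*2 + 1
2 = 2*1 + 0
Back-substitute:
1 = 5 − 2·2
1 = −2·7 + 3·5
1 = 3·19 − 8·7
1 = −8·26 + 11·19
1 = 11·305 − 129·26
1 = −129·331 + 140·305
1 = 140·4608 − 1949·331
So 331·(-1949) ≡ 1 (mod 4608), hence d ≡ -1949 ≡ 2659 (mod 4608).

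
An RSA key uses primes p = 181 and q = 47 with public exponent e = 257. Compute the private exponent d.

φ(n) = (p−1)(q−1) = 180·46 = 8280.
Need d with 257·d ≡ 1 (mod 8280). Apply the extended Euclidean algorithm:
8280 = 32·257 + 56
257 = 4·56 + 33
56 = 1·33 + 23
33 = 1·23 + 10
23 = 2·10 + 3
10 = 3·3 + 1
3 = 3·1 + 0
Back-substitute:
1 = 10 − 3·3
1 = −3·23 + 7·10
1 = 7·33 − 10·23
1 = −10·56 + 17·33
1 = 17·257 − 78·56
1 = −78·8280 + 2513·257
So 257·2513 ≡ 1 (mod 8280), hence d = 2513.

2513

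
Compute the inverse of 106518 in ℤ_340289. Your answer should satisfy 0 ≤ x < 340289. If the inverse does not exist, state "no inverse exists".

82828

Apply the Euclidean algorithm to 340289 and 106518:
340289 = 3·106518 + 20735
106518 = 5·20735 + 2843
20735 = 7·2843 + 834
2843 = 3·834 + 341
834 = 2·341 + 152
341 = 2·152 + 37
152 = 4·37 + 4
37 = 9·4 + 1
4 = 4·1 + 0
Since gcd(106518, 340289) = 1, back-substitute to write 1 as a combination:
1 = 37 − 9·4
1 = −9·152 + 37·37
1 = 37·341 − 83·152
1 = −83·834 + 203·341
1 = 203·2843 − 692·834
1 = −692·20735 + 5047·2843
1 = 5047·106518 − 25927·20735
1 = −25927·340289 + 82828·106518
So 106518·82828 ≡ 1 (mod 340289).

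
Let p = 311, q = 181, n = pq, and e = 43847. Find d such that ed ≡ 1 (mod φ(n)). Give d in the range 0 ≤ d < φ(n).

10583

φ(n) = (p−1)(q−1) = 310·180 = 55800.
Need d with 43847·d ≡ 1 (mod 55800). Apply the extended Euclidean algorithm:
55800 = 1·43847 + 11953
43847 = 3·11953 + 7988
11953 = 1·7988 + 3965
7988 = 2·3965 + 58
3965 = 68·58 + 21
58 = 2·21 + 16
21 = 1·16 + 5
16 = 3·5 + 1
5 = 5·1 + 0
Back-substitute:
1 = 16 − 3·5
1 = −3·21 + 4·16
1 = 4·58 − 11·21
1 = −11·3965 + 752·58
1 = 752·7988 − 1515·3965
1 = −1515·11953 + 2267·7988
1 = 2267·43847 − 8316·11953
1 = −8316·55800 + 10583·43847
So 43847·10583 ≡ 1 (mod 55800), hence d = 10583.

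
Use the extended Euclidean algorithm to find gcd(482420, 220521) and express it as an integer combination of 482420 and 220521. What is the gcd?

1

Repeated division:
482420 = 2*220521 + 41378
220521 = 5*41378 + 13631
41378 = 3*13631 + 485
13631 = 28*485 + 51
485 = 9*51 + 26
51 = 1*26 + 25
26 = 1*25 + 1
25 = 25*1 + 0
gcd(482420, 220521) = 1.
Back-substituting:
1 = 26 − 25
1 = −51 + 2·26
1 = 2·485 − 19·51
1 = −19·13631 + 534·485
1 = 534·41378 − 1621·13631
1 = −1621·220521 + 8639·41378
1 = 8639·482420 − 18899·220521
So 1 = (8639)·482420 + (-18899)·220521.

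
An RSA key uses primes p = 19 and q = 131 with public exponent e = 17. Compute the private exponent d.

413

φ(n) = (p−1)(q−1) = 18·130 = 2340.
Need d with 17·d ≡ 1 (mod 2340). Apply the extended Euclidean algorithm:
2340 = 137*17 + 11
17 = 1*11 + 6
11 = 1*6 + 5
6 = 1*5 + 1
5 = 5*1 + 0
Back-substitute:
1 = 6 − 5
1 = −11 + 2·6
1 = 2·17 − 3·11
1 = −3·2340 + 413·17
So 17·413 ≡ 1 (mod 2340), hence d = 413.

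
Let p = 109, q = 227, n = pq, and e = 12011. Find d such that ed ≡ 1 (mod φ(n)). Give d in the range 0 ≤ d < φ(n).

10307

φ(n) = (p−1)(q−1) = 108·226 = 24408.
Need d with 12011·d ≡ 1 (mod 24408). Apply the extended Euclidean algorithm:
24408 = 2×12011 + 386
12011 = 31×386 + 45
386 = 8×45 + 26
45 = 1×26 + 19
26 = 1×19 + 7
19 = 2×7 + 5
7 = 1×5 + 2
5 = 2×2 + 1
2 = 2×1 + 0
Back-substitute:
1 = 5 − 2·2
1 = −2·7 + 3·5
1 = 3·19 − 8·7
1 = −8·26 + 11·19
1 = 11·45 − 19·26
1 = −19·386 + 163·45
1 = 163·12011 − 5072·386
1 = −5072·24408 + 10307·12011
So 12011·10307 ≡ 1 (mod 24408), hence d = 10307.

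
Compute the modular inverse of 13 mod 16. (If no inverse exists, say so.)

Extended Euclidean algorithm:
16 = 1×13 + 3
13 = 4×3 + 1
3 = 3×1 + 0
The gcd is 1. Working backward:
1 = 13 − 4·3
1 = −4·16 + 5·13
So 13·5 ≡ 1 (mod 16).

5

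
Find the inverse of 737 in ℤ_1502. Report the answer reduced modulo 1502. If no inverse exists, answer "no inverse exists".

1341

Extended Euclidean algorithm:
1502 = 2*737 + 28
737 = 26*28 + 9
28 = 3*9 + 1
9 = 9*1 + 0
gcd = 1, so the inverse exists. Back-substitute:
1 = 28 − 3·9
1 = −3·737 + 79·28
1 = 79·1502 − 161·737
Thus 737·(-161) ≡ 1 (mod 1502); reducing, -161 mod 1502 = 1341.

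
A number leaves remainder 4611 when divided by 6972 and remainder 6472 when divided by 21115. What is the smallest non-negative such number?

7206687

Write x = 4611 + 6972·k. Then 6972·k ≡ 6472 − 4611 ≡ 1861 (mod 21115).
Need 6972⁻¹ mod 21115. Extended Euclid on (21115, 6972):
21115 = 3·6972 + 199
6972 = 35·199 + 7
199 = 28·7 + 3
7 = 2·3 + 1
3 = 3·1 + 0
Back-substitute:
1 = 7 − 2·3
1 = −2·199 + 57·7
1 = 57·6972 − 1997·199
1 = −1997·21115 + 6048·6972
6972⁻¹ ≡ 6048 (mod 21115), so k ≡ 6048·1861 ≡ 1033 (mod 21115).
x = 4611 + 6972·1033 = 7206687.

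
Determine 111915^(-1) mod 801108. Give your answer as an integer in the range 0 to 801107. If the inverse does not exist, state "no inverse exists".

no inverse exists

Compute gcd(111915, 801108):
801108 = 7×111915 + 17703
111915 = 6×17703 + 5697
17703 = 3×5697 + 612
5697 = 9×612 + 189
612 = 3×189 + 45
189 = 4×45 + 9
45 = 5×9 + 0
gcd(111915, 801108) = 9 ≠ 1, so 111915 has no multiplicative inverse modulo 801108.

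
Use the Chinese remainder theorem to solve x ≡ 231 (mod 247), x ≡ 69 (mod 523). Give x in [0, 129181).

Write x = 231 + 247·k. Then 247·k ≡ 69 − 231 ≡ 361 (mod 523).
Need 247⁻¹ mod 523. Extended Euclid on (523, 247):
523 = 2·247 + 29
247 = 8·29 + 15
29 = 1·15 + 14
15 = 1·14 + 1
14 = 14·1 + 0
Back-substitute:
1 = 15 − 14
1 = −29 + 2·15
1 = 2·247 − 17·29
1 = −17·523 + 36·247
247⁻¹ ≡ 36 (mod 523), so k ≡ 36·361 ≡ 444 (mod 523).
x = 231 + 247·444 = 109899.

109899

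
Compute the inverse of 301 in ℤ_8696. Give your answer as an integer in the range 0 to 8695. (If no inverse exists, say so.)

2109

gcd(8696, 301) by repeated division:
8696 = 28×301 + 268
301 = 1×268 + 33
268 = 8×33 + 4
33 = 8×4 + 1
4 = 4×1 + 0
gcd = 1, so the inverse exists. Back-substitute:
1 = 33 − 8·4
1 = −8·268 + 65·33
1 = 65·301 − 73·268
1 = −73·8696 + 2109·301
So 301·2109 ≡ 1 (mod 8696).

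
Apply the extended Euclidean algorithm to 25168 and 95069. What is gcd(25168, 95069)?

13

Apply Euclid's algorithm to 95069 and 25168:
95069 = 3*25168 + 19565
25168 = 1*19565 + 5603
19565 = 3*5603 + 2756
5603 = 2*2756 + 91
2756 = 30*91 + 26
91 = 3*26 + 13
26 = 2*13 + 0
gcd(25168, 95069) = 13.
Back-substituting:
13 = 91 − 3·26
13 = −3·2756 + 91·91
13 = 91·5603 − 185·2756
13 = −185·19565 + 646·5603
13 = 646·25168 − 831·19565
13 = −831·95069 + 3139·25168
So 13 = (-831)·95069 + (3139)·25168.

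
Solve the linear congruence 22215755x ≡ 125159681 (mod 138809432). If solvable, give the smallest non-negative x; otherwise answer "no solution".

First find gcd(22215755, 138809432):
138809432 = 6×22215755 + 5514902
22215755 = 4×5514902 + 156147
5514902 = 35×156147 + 49757
156147 = 3×49757 + 6876
49757 = 7×6876 + 1625
6876 = 4×1625 + 376
1625 = 4×376 + 121
376 = 3×121 + 13
121 = 9×13 + 4
13 = 3×4 + 1
4 = 4×1 + 0
gcd = 1, so a unique solution mod 138809432 exists.
Back-substitute for the Bézout coefficients:
1 = 13 − 3·4
1 = −3·121 + 28·13
1 = 28·376 − 87·121
1 = −87·1625 + 376·376
1 = 376·6876 − 1591·1625
1 = −1591·49757 + 11513·6876
1 = 11513·156147 − 36130·49757
1 = −36130·5514902 + 1276063·156147
1 = 1276063·22215755 − 5140382·5514902
1 = −5140382·138809432 + 32118355·22215755
So 22215755·(32118355) ≡ 1 (mod 138809432), giving 22215755⁻¹ ≡ 32118355.
x ≡ 22215755⁻¹·125159681 ≡ 32118355·125159681 ≡ 110802139 (mod 138809432).

110802139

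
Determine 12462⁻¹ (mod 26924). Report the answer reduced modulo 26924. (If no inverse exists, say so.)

no inverse exists

Compute gcd(12462, 26924):
26924 = 2·12462 + 2000
12462 = 6·2000 + 462
2000 = 4·462 + 152
462 = 3·152 + 6
152 = 25·6 + 2
6 = 3·2 + 0
The gcd is 2, not 1, hence no inverse exists.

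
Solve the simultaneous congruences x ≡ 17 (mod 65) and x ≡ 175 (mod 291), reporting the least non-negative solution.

18217

Write x = 17 + 65·k. Then 65·k ≡ 175 − 17 ≡ 158 (mod 291).
Need 65⁻¹ mod 291. Extended Euclid on (291, 65):
291 = 4×65 + 31
65 = 2×31 + 3
31 = 10×3 + 1
3 = 3×1 + 0
Back-substitute:
1 = 31 − 10·3
1 = −10·65 + 21·31
1 = 21·291 − 94·65
65⁻¹ ≡ 197 (mod 291), so k ≡ 197·158 ≡ 280 (mod 291).
x = 17 + 65·280 = 18217.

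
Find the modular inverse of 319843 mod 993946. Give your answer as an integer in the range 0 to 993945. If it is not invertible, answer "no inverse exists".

Apply the Euclidean algorithm to 993946 and 319843:
993946 = 3*319843 + 34417
319843 = 9*34417 + 10090
34417 = 3*10090 + 4147
10090 = 2*4147 + 1796
4147 = 2*1796 + 555
1796 = 3*555 + 131
555 = 4*131 + 31
131 = 4*31 + 7
31 = 4*7 + 3
7 = 2*3 + 1
3 = 3*1 + 0
The gcd is 1. Working backward:
1 = 7 − 2·3
1 = −2·31 + 9·7
1 = 9·131 − 38·31
1 = −38·555 + 161·131
1 = 161·1796 − 521·555
1 = −521·4147 + 1203·1796
1 = 1203·10090 − 2927·4147
1 = −2927·34417 + 9984·10090
1 = 9984·319843 − 92783·34417
1 = −92783·993946 + 288333·319843
So 319843·288333 ≡ 1 (mod 993946).

288333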